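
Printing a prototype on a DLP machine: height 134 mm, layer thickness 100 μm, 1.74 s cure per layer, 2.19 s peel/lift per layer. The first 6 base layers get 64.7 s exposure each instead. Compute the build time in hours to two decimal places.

Layer count = ceil(134 / 0.1) = 1340.
Burn-in layers = 6 × (64.7 + 2.19) = 401.34 s.
Remaining layers: 1334 × (1.74 + 2.19) → 5242.62 s.
Total = 401.34 + 5242.62 = 5643.96 s = 1.57 hours.

1.57 hours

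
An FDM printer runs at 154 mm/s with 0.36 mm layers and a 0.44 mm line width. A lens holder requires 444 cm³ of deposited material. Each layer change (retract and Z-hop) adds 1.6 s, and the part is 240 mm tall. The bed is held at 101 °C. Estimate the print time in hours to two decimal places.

5.35 hours

Extrusion cross-section = 0.36 × 0.44, so 0.1584 mm².
Total extruded path = 444000/0.1584 = 2803030.3 mm.
Print-move time: 2803030.3 / 154 → 18201.5 s.
Layers = ⌈240/0.36⌉ = 667.
Layer-change overhead = 667 × 1.6 = 1067.2 s.
Total = 18201.5 + 1067.2 = 19268.7 s = 5.35 hours.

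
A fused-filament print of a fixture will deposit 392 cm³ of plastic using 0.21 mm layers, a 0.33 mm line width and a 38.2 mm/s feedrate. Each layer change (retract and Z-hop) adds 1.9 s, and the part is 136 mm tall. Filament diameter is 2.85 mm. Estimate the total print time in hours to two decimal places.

Extrusion cross-section = 0.21 × 0.33 = 0.0693 mm².
Total extruded path = 392000/0.0693 = 5656565.7 mm.
Print-move time: 5656565.7 / 38.2 → 148077.6 s.
Layer count = ceil(136 / 0.21) = 648.
Non-print overhead: 648 × 1.9 → 1231.2 s.
Altogether 148077.6 + 1231.2 = 149308.8 s, i.e. 41.47 hours.

41.47 hours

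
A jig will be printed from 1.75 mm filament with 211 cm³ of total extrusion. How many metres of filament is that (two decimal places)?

87.72 m

Cross-section of 1.75 mm filament: π·(1.75/2)² = 2.4053 mm².
L = 211000 mm³ / 2.4053 mm² = 87722.95 mm, i.e. 87.72 m.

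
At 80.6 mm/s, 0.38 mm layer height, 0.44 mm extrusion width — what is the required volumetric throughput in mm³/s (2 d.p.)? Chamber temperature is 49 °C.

A = 0.38 × 0.44, so 0.1672 mm².
Q = v·A = 80.6 × 0.1672 = 13.48 mm³/s.

13.48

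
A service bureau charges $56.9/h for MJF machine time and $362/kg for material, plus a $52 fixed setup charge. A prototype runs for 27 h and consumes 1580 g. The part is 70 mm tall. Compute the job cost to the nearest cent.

$2160.26

Time charge = 56.9 × 27 = $1536.30.
Feedstock cost = 362 × 1580/1000, so $571.96.
Adding setup: 1536.30 + 571.96 + 52 → $2160.26.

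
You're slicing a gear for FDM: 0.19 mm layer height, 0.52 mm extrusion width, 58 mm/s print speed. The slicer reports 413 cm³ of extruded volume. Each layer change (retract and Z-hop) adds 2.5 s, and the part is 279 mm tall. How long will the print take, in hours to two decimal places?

21.04 hours

Bead cross-section = 0.19 × 0.52, so 0.0988 mm².
Path length: 413000 mm³ / 0.0988 mm² → 4180161.9 mm.
Print-move time: 4180161.9 / 58 → 72071.8 s.
Layers = ⌈279/0.19⌉ = 1469.
Z-hop total = 1469 × 2.5 = 3672.5 s.
Total = 72071.8 + 3672.5 = 75744.3 s = 21.04 hours.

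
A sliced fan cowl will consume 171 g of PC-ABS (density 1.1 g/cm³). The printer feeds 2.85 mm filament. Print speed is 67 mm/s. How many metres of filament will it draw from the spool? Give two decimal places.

Volume = 171 g / 1.1 g·cm⁻³ = 155.4545 cm³ = 155454.5 mm³.
Cross-section of 2.85 mm filament: π·(2.85/2)² = 6.3794 mm².
L = V/A = 155454.5/6.3794 = 24368.2 mm → 24.37 m.

24.37 m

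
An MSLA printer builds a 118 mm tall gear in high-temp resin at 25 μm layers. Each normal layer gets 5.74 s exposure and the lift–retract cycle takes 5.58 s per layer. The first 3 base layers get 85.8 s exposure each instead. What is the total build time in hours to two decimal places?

Layers = ⌈118/0.025⌉ = 4720.
Bottom layers: 3 × (85.8 + 5.58) → 274.14 s.
Remaining layers = 4717 × (5.74 + 5.58), so 53396.44 s.
Total = 274.14 + 53396.44 = 53670.58 s = 14.91 hours.

14.91 hours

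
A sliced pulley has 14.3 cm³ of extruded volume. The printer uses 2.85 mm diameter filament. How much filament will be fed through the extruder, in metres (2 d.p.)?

Filament cross-section = π × (2.85/2)² = 6.3794 mm².
L = 14300 mm³ / 6.3794 mm² = 2241.59 mm, i.e. 2.24 m.

2.24 m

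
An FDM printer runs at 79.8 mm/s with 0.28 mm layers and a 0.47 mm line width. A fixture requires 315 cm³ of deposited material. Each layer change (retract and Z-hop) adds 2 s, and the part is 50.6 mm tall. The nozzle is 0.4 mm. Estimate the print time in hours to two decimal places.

8.43 hours

Bead cross-section = 0.28 × 0.47, so 0.1316 mm².
Toolpath length = 315 cm³ / 0.1316 mm² = 315000 / 0.1316 = 2393617 mm.
Print-move time: 2393617 / 79.8 → 29995.2 s.
Layer count = ceil(50.6 / 0.28) = 181.
Layer-change overhead = 181 × 2 = 362 s.
Total = 29995.2 + 362 = 30357.2 s = 8.43 hours.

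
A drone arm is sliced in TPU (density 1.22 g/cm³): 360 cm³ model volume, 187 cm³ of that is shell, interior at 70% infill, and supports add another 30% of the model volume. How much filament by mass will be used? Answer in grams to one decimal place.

507.6 g

Infill region = 360 − 187 = 173 cm³.
Deposited infill = 0.70 × 173 = 121.1 cm³.
Support = 0.30 × 360 = 108 cm³.
Total printed volume: 187 + 121.1 + 108 → 416.1 cm³.
Mass: 416.1 × 1.22 → 507.642 g.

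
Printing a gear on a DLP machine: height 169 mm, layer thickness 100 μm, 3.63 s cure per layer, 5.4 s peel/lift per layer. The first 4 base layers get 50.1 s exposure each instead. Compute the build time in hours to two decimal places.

Layer count = ceil(169 / 0.1) = 1690.
Bottom layers: 4 × (50.1 + 5.4) → 222 s.
Normal layers = 1686 × (3.63 + 5.4) = 15224.58 s.
Total = 222 + 15224.58 = 15446.58 s = 4.29 hours.

4.29 hours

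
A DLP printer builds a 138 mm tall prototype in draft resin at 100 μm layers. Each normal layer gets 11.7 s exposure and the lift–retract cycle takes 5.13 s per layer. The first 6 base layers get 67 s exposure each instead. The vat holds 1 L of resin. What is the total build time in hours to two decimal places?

6.54 hours

Layer count = ceil(138 / 0.1) = 1380.
Burn-in layers = 6 × (67 + 5.13) = 432.78 s.
Regular layers = 1374 × (11.7 + 5.13) = 23124.42 s.
Total = 432.78 + 23124.42 = 23557.2 s = 6.54 hours.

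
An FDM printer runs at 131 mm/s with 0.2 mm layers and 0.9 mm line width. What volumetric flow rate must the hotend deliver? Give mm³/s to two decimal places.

23.58

A = 0.2 × 0.9, so 0.18 mm².
Volumetric flow = 131 × 0.18 = 23.58 mm³/s.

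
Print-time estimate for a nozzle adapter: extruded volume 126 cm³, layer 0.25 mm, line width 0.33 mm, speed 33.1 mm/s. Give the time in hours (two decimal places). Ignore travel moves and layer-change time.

Line area = 0.25 × 0.33 = 0.0825 mm².
Total extruded path = 126000/0.0825 = 1527272.7 mm.
Print-move time = 1527272.7 / 33.1 = 46141.2 s.
Converting: 46141.2 s = 12.82 hours.

12.82 hours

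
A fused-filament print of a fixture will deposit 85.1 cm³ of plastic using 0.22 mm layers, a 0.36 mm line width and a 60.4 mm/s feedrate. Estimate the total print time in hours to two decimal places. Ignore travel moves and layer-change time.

4.94 hours

Bead cross-section: 0.22 × 0.36 → 0.0792 mm².
Toolpath length = 85.1 cm³ / 0.0792 mm² = 85100 / 0.0792 = 1074494.9 mm.
Print-move time = 1074494.9 / 60.4 = 17789.7 s.
17789.7 s = 4.94 hours.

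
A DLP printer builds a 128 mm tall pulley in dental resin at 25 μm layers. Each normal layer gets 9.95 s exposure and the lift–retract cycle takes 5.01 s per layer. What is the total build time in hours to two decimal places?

Layer count = ceil(128 / 0.025) = 5120.
Each layer takes = 9.95 + 5.01, so 14.96 s.
Total = 5120 × 14.96 = 76595.2 s = 21.28 hours.

21.28 hours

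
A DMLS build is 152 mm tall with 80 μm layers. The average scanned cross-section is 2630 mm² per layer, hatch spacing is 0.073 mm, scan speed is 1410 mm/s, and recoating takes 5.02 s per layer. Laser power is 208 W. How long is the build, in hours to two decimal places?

Number of layers: 152 / 0.08 → 1900 (rounded up).
Hatch length per layer = 2630 / 0.073 = 36027.4 mm.
Scan time per layer = 36027.4 / 1410 = 25.5513 s.
Per-layer time: 25.5513 + 5.02 → 30.5713 s.
Build time = 1900 × 30.5713 = 58085.47 s = 16.13 hours.

16.13 hours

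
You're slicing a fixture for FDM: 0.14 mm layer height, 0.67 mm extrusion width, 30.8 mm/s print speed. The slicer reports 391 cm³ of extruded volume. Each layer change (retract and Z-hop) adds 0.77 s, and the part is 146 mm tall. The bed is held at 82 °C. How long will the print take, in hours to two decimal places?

37.82 hours

Line area: 0.14 × 0.67 → 0.0938 mm².
Total extruded path = 391000/0.0938 = 4168443.5 mm.
Print-move time = 4168443.5 / 30.8 = 135339.1 s.
Number of layers: 146 / 0.14 → 1043 (rounded up).
Layer-change overhead = 1043 × 0.77 = 803.11 s.
Total = 135339.1 + 803.11 = 136142.21 s = 37.82 hours.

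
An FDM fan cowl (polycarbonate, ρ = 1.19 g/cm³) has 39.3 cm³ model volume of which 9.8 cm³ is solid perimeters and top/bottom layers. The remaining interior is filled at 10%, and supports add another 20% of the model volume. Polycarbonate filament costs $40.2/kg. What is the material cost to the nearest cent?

$0.99

Volume inside the shell = 39.3 − 9.8, so 29.5 cm³.
Infill deposited = 0.10 × 29.5, so 2.95 cm³.
Support: 0.20 × 39.3 → 7.86 cm³.
Total extruded = 9.8 + 2.95 + 7.86 = 20.61 cm³.
Mass = 20.61 × 1.19, so 24.5259 g.
At $40.2/kg: 24.5259/1000 × 40.2 = $0.99.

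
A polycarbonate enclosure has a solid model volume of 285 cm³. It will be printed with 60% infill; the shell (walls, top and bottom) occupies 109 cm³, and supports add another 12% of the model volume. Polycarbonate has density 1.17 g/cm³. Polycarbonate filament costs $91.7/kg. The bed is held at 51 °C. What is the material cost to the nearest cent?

Infill region = 285 − 109, so 176 cm³.
Infill volume = 0.60 × 176 = 105.6 cm³.
Support: 0.12 × 285 → 34.2 cm³.
Total printed volume = 109 + 105.6 + 34.2, so 248.8 cm³.
Mass = 248.8 × 1.17, so 291.096 g.
Cost = 291.096 g / 1000 × $91.7/kg = $26.69.

$26.69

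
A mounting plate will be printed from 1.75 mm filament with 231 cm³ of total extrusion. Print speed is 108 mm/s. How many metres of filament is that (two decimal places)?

Filament cross-section = π × (1.75/2)² = 2.4053 mm².
Length = 231 cm³ / 2.4053 mm² = 231000 / 2.4053 = 96037.92 mm = 96.04 m.

96.04 m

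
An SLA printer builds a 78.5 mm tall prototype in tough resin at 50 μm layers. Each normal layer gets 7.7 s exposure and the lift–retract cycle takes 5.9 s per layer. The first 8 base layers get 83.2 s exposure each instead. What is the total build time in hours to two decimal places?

Layer count = ceil(78.5 / 0.05) = 1570.
Base layers: 8 × (83.2 + 5.9) → 712.8 s.
Regular layers = 1562 × (7.7 + 5.9) = 21243.2 s.
Sum: 712.8 + 21243.2 = 21956 s → 6.10 hours.

6.10 hours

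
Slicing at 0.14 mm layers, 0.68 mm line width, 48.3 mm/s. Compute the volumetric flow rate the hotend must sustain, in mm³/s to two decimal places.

Bead cross-section = 0.14 × 0.68, so 0.0952 mm².
Q = v·A = 48.3 × 0.0952 = 4.60 mm³/s.

4.60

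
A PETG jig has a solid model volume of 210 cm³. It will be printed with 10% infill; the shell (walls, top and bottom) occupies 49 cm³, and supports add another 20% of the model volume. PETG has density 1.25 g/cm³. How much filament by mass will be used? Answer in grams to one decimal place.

Volume inside the shell = 210 − 49, so 161 cm³.
Infill deposited: 0.10 × 161 → 16.1 cm³.
Support: 0.20 × 210 → 42 cm³.
Total printed volume = 49 + 16.1 + 42, so 107.1 cm³.
Mass: 107.1 × 1.25 → 133.875 g.

133.9 g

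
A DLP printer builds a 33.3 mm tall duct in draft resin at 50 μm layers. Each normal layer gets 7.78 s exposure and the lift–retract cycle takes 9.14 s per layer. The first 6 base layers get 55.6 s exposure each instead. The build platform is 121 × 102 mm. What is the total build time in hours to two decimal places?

Layers = ⌈33.3/0.05⌉ = 666.
Bottom layers = 6 × (55.6 + 9.14), so 388.44 s.
Normal layers = 660 × (7.78 + 9.14), so 11167.2 s.
Sum: 388.44 + 11167.2 = 11555.64 s → 3.21 hours.

3.21 hours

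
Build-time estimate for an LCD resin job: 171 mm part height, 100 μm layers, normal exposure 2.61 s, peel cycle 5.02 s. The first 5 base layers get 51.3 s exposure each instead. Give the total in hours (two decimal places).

Number of layers: 171 / 0.1 → 1710 (rounded up).
Base layers = 5 × (51.3 + 5.02) = 281.6 s.
Remaining layers = 1705 × (2.61 + 5.02) = 13009.15 s.
Total = 281.6 + 13009.15 = 13290.75 s = 3.69 hours.

3.69 hours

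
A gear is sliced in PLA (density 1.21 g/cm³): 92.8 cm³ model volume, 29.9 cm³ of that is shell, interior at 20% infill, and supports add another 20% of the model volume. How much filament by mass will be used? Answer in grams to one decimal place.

Infill region = 92.8 − 29.9, so 62.9 cm³.
Deposited infill: 0.20 × 62.9 → 12.58 cm³.
Support: 0.20 × 92.8 → 18.56 cm³.
Deposited volume = 29.9 + 12.58 + 18.56 = 61.04 cm³.
Mass = 61.04 × 1.21, so 73.8584 g.

73.9 g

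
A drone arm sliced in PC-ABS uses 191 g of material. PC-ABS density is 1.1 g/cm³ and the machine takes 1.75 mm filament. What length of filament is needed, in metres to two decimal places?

72.19 m

Extruded volume: 191/1.1 = 173.6364 cm³ (173636.4 mm³).
Filament cross-section = π × (1.75/2)² = 2.4053 mm².
L = V/A = 173636.4/2.4053 = 72189.08 mm → 72.19 m.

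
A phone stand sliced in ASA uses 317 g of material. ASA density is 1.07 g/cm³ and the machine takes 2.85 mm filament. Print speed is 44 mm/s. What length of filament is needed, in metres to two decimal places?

46.44 m

Volume = 317 g / 1.07 g·cm⁻³ = 296.2617 cm³ = 296261.7 mm³.
Cross-section of 2.85 mm filament: π·(2.85/2)² = 6.3794 mm².
Length = 296261.7 / 6.3794 = 46440.37 mm = 46.44 m.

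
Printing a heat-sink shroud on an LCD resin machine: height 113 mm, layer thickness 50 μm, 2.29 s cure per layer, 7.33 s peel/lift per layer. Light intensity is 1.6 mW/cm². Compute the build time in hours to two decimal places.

Layers = ⌈113/0.05⌉ = 2260.
Cycle time: 2.29 + 7.33 → 9.62 s.
Build time: 2260 × 9.62 s = 21741.2 s, i.e. 6.04 hours.

6.04 hours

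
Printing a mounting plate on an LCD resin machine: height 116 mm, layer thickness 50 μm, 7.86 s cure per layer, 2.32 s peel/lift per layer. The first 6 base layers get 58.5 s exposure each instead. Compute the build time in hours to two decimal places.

6.64 hours

Layer count = ceil(116 / 0.05) = 2320.
Burn-in layers = 6 × (58.5 + 2.32), so 364.92 s.
Regular layers = 2314 × (7.86 + 2.32), so 23556.52 s.
Sum: 364.92 + 23556.52 = 23921.44 s → 6.64 hours.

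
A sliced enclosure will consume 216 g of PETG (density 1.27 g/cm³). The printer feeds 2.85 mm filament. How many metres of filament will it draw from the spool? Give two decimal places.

Extruded volume: 216/1.27 = 170.0787 cm³ (170078.7 mm³).
A = π r² = π × 1.425² = 6.3794 mm².
L = V/A = 170078.7/6.3794 = 26660.61 mm → 26.66 m.

26.66 m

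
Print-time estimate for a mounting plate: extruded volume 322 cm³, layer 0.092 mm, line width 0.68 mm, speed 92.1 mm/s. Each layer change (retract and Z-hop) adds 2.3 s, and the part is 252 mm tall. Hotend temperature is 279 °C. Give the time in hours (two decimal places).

17.27 hours

Bead cross-section = 0.092 × 0.68 = 0.06256 mm².
Toolpath length = 322 cm³ / 0.06256 mm² = 322000 / 0.06256 = 5147058.8 mm.
Extrusion time = 5147058.8 / 92.1, so 55885.5 s.
Layer count = ceil(252 / 0.092) = 2740.
Non-print overhead = 2740 × 2.3 = 6302 s.
Total = 55885.5 + 6302 = 62187.5 s = 17.27 hours.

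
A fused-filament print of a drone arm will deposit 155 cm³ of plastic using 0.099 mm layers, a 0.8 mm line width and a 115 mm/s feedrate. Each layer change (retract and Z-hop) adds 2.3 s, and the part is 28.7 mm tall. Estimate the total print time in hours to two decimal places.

4.91 hours

Extrusion cross-section = 0.099 × 0.8 = 0.0792 mm².
Toolpath length = 155 cm³ / 0.0792 mm² = 155000 / 0.0792 = 1957070.7 mm.
Extrusion time = 1957070.7 / 115 = 17018 s.
Layers = ⌈28.7/0.099⌉ = 290.
Layer-change overhead: 290 × 2.3 → 667 s.
Total = 17018 + 667 = 17685 s = 4.91 hours.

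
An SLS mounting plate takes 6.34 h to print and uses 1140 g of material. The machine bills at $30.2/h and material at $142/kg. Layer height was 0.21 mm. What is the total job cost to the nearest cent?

$353.35

Machine cost: 30.2 × 6.34 → $191.468.
Material charge: 142 × 1140/1000 → $161.88.
Total = 191.468 + 161.88 = 353.348 ≈ $353.35.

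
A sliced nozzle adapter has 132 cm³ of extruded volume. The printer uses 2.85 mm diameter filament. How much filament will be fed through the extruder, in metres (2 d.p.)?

20.69 m

Filament cross-section = π × (2.85/2)² = 6.3794 mm².
L = 132000 mm³ / 6.3794 mm² = 20691.6 mm, i.e. 20.69 m.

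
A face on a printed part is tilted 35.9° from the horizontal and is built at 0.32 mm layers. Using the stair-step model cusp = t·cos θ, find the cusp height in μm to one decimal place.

259.2 μm

Cusp = layer height × cos(35.9°) = 0.32 × 0.8100 = 0.2592 mm = 259.2 μm.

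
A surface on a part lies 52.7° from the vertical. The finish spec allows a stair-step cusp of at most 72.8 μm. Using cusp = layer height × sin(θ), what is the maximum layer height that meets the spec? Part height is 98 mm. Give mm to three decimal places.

sin(52.7°) = 0.7955; t_max = 0.0728/0.7955 = 0.092 mm.

0.092 mm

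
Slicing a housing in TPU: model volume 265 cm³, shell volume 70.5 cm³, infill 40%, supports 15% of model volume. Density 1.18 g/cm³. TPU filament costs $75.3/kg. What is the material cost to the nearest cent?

Infill region: 265 − 70.5 → 194.5 cm³.
Deposited infill: 0.40 × 194.5 → 77.8 cm³.
Support: 0.15 × 265 → 39.75 cm³.
Deposited volume = 70.5 + 77.8 + 39.75, so 188.05 cm³.
Mass = 188.05 × 1.18 = 221.899 g.
At $75.3/kg: 221.899/1000 × 75.3 = $16.71.

$16.71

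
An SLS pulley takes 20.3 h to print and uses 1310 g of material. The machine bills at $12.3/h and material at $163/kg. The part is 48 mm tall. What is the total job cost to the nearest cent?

$463.22

Time charge: 12.3 × 20.3 → $249.69.
Material charge: 163 × 1310/1000 → $213.53.
Job cost: 249.69 + 213.53 = $463.22.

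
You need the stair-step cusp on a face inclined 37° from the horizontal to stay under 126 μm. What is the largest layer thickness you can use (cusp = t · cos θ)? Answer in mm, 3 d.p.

0.158 mm

t = h_c / cos θ = 0.126 / 0.7986 = 0.158 mm.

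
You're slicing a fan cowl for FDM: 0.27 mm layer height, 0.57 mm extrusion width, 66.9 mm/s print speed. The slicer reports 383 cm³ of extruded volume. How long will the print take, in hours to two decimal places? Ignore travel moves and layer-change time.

Line area = 0.27 × 0.57 = 0.1539 mm².
Total extruded path = 383000/0.1539 = 2488629 mm.
Extrusion time: 2488629 / 66.9 → 37199.2 s.
Converting: 37199.2 s = 10.33 hours.

10.33 hours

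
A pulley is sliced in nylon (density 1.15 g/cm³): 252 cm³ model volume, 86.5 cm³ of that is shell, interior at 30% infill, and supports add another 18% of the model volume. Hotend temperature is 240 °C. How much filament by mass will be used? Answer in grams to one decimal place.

Volume inside the shell: 252 − 86.5 → 165.5 cm³.
Deposited infill = 0.30 × 165.5, so 49.65 cm³.
Support = 0.18 × 252, so 45.36 cm³.
Total extruded = 86.5 + 49.65 + 45.36 = 181.51 cm³.
Mass: 181.51 × 1.15 → 208.7365 g.

208.7 g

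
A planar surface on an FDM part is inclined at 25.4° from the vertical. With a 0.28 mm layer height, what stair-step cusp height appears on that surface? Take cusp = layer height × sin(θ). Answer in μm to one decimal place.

120.1 μm

sin(25.4°) = 0.4289, so cusp = 0.28 × 0.4289 = 0.120092 mm → 120.1 μm.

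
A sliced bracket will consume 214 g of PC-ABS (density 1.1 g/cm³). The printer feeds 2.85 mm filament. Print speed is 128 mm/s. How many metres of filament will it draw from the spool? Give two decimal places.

30.50 m

Volume = 214 g / 1.1 g·cm⁻³ = 194.5455 cm³ = 194545.5 mm³.
A = π r² = π × 1.425² = 6.3794 mm².
L = V/A = 194545.5/6.3794 = 30495.89 mm → 30.50 m.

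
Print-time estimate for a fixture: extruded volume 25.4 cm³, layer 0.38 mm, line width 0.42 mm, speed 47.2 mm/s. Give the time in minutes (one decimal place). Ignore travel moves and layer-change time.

Bead cross-section = 0.38 × 0.42 = 0.1596 mm².
Total extruded path = 25400/0.1596 = 159147.9 mm.
Time extruding = 159147.9 / 47.2 = 3371.8 s.
That's 3371.8 s → 56.2 minutes.

56.2 minutes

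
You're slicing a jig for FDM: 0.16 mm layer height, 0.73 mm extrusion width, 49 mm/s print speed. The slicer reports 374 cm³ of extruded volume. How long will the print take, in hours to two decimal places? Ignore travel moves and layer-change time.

18.15 hours

Line area = 0.16 × 0.73, so 0.1168 mm².
Toolpath length = 374 cm³ / 0.1168 mm² = 374000 / 0.1168 = 3202054.8 mm.
Print-move time = 3202054.8 / 49 = 65348.1 s.
That's 65348.1 s → 18.15 hours.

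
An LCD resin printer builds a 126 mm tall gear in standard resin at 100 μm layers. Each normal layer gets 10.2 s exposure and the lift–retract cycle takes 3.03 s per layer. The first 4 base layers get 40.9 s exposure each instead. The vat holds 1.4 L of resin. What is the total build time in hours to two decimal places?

Number of layers: 126 / 0.1 → 1260 (rounded up).
Base layers = 4 × (40.9 + 3.03), so 175.72 s.
Remaining layers: 1256 × (10.2 + 3.03) → 16616.88 s.
Sum: 175.72 + 16616.88 = 16792.6 s → 4.66 hours.

4.66 hours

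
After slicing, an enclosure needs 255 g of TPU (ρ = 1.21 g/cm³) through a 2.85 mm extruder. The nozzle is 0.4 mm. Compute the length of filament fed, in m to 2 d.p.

Extruded volume: 255/1.21 = 210.7438 cm³ (210743.8 mm³).
A = π r² = π × 1.425² = 6.3794 mm².
L = V/A = 210743.8/6.3794 = 33035.05 mm → 33.04 m.

33.04 m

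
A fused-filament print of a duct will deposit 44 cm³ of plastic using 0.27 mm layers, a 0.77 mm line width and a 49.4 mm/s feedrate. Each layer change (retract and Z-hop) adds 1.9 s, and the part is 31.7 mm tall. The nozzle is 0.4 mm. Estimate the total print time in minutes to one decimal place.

75.1 minutes

Extrusion cross-section: 0.27 × 0.77 → 0.2079 mm².
Path length: 44000 mm³ / 0.2079 mm² → 211640.2 mm.
Extrusion time = 211640.2 / 49.4, so 4284.2 s.
Number of layers: 31.7 / 0.27 → 118 (rounded up).
Z-hop total: 118 × 1.9 → 224.2 s.
Altogether 4284.2 + 224.2 = 4508.4 s, i.e. 75.1 minutes.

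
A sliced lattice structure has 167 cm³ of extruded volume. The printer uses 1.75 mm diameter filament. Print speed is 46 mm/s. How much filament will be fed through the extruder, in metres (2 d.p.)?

69.43 m

Cross-section of 1.75 mm filament: π·(1.75/2)² = 2.4053 mm².
Length = 167 cm³ / 2.4053 mm² = 167000 / 2.4053 = 69430.01 mm = 69.43 m.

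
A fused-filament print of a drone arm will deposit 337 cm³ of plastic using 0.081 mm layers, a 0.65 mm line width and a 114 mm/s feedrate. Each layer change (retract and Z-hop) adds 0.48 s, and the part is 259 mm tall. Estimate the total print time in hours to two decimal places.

16.02 hours

Line area = 0.081 × 0.65, so 0.05265 mm².
Toolpath length = 337 cm³ / 0.05265 mm² = 337000 / 0.05265 = 6400759.7 mm.
Extrusion time = 6400759.7 / 114 = 56147 s.
Number of layers: 259 / 0.081 → 3198 (rounded up).
Non-print overhead: 3198 × 0.48 → 1535.04 s.
Total = 56147 + 1535.04 = 57682.04 s = 16.02 hours.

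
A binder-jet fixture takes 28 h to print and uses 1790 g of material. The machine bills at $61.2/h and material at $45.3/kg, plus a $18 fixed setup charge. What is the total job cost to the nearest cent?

Machine cost = 61.2 × 28 = $1713.60.
Material charge = 45.3 × 1790/1000, so $81.087.
Adding setup: 1713.60 + 81.087 + 18 → 1812.687 ≈ $1812.69.

$1812.69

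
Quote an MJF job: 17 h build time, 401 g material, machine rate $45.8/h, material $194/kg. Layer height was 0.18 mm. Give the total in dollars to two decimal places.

Time charge = 45.8 × 17 = $778.60.
Material cost = 194 × 401/1000 = $77.794.
Job cost: 778.60 + 77.794 = 856.394 ≈ $856.39.

$856.39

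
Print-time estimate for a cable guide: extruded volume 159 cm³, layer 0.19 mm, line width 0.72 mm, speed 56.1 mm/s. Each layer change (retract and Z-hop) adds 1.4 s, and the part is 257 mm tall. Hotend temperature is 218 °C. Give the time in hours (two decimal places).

Line area = 0.19 × 0.72, so 0.1368 mm².
Path length: 159000 mm³ / 0.1368 mm² → 1162280.7 mm.
Print-move time: 1162280.7 / 56.1 → 20718 s.
Number of layers: 257 / 0.19 → 1353 (rounded up).
Non-print overhead = 1353 × 1.4, so 1894.2 s.
Total = 20718 + 1894.2 = 22612.2 s = 6.28 hours.

6.28 hours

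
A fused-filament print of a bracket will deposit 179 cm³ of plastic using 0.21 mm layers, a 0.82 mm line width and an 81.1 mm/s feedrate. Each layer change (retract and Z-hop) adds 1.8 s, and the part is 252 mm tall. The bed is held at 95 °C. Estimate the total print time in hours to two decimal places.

4.16 hours

Bead cross-section = 0.21 × 0.82, so 0.1722 mm².
Path length: 179000 mm³ / 0.1722 mm² → 1039489 mm.
Extrusion time: 1039489 / 81.1 → 12817.4 s.
Number of layers: 252 / 0.21 → 1200 (rounded up).
Layer-change overhead: 1200 × 1.8 → 2160 s.
Altogether 12817.4 + 2160 = 14977.4 s, i.e. 4.16 hours.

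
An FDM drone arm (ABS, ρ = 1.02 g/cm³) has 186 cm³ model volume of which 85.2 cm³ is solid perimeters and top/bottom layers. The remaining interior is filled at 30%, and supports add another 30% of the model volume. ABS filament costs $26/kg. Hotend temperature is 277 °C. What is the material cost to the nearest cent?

$4.54

Volume inside the shell = 186 − 85.2 = 100.8 cm³.
Deposited infill = 0.30 × 100.8 = 30.24 cm³.
Support = 0.30 × 186, so 55.8 cm³.
Total extruded = 85.2 + 30.24 + 55.8, so 171.24 cm³.
Mass: 171.24 × 1.02 → 174.6648 g.
At $26/kg: 174.6648/1000 × 26 = $4.54.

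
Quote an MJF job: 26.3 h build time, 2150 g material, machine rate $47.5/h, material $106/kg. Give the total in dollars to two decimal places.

$1477.15

Machine cost = 47.5 × 26.3, so $1249.25.
Material charge = 106 × 2150/1000 = $227.90.
Total = 1249.25 + 227.90 = $1477.15.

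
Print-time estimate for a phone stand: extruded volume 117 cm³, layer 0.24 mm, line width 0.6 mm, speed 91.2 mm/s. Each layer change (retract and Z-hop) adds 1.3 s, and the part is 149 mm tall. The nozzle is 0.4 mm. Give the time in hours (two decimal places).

Extrusion cross-section = 0.24 × 0.6, so 0.144 mm².
Toolpath length = 117 cm³ / 0.144 mm² = 117000 / 0.144 = 812500 mm.
Print-move time: 812500 / 91.2 → 8909 s.
Layer count = ceil(149 / 0.24) = 621.
Layer-change overhead = 621 × 1.3 = 807.3 s.
Altogether 8909 + 807.3 = 9716.3 s, i.e. 2.70 hours.

2.70 hours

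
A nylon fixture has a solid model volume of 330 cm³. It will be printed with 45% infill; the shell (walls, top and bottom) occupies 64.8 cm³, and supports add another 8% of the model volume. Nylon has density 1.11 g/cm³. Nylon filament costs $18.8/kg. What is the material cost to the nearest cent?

Interior volume = 330 − 64.8 = 265.2 cm³.
Infill deposited: 0.45 × 265.2 → 119.34 cm³.
Support = 0.08 × 330 = 26.4 cm³.
Total printed volume = 64.8 + 119.34 + 26.4 = 210.54 cm³.
Mass: 210.54 × 1.11 → 233.6994 g.
At $18.8/kg: 233.6994/1000 × 18.8 = $4.39.

$4.39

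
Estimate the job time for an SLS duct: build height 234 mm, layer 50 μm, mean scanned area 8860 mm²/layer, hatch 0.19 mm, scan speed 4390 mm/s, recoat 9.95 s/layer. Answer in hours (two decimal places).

26.74 hours

Layer count = ceil(234 / 0.05) = 4680.
Scan path per layer = 8860 / 0.19, so 46631.6 mm.
Per-layer scan time: 46631.6 / 4390 → 10.6222 s.
Layer cycle = 10.6222 + 9.95 = 20.5722 s.
Build time = 4680 × 20.5722 = 96277.896 s = 26.74 hours.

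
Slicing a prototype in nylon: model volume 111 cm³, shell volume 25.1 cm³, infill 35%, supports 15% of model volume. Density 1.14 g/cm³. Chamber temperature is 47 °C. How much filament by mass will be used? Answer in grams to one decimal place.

Volume inside the shell: 111 − 25.1 → 85.9 cm³.
Deposited infill = 0.35 × 85.9, so 30.065 cm³.
Support = 0.15 × 111 = 16.65 cm³.
Deposited volume: 25.1 + 30.065 + 16.65 → 71.815 cm³.
Mass = 71.815 × 1.14 = 81.8691 g.

81.9 g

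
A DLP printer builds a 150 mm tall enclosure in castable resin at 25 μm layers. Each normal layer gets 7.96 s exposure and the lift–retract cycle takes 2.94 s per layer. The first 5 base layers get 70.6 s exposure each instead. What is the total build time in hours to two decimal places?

Layers = ⌈150/0.025⌉ = 6000.
Base layers = 5 × (70.6 + 2.94), so 367.7 s.
Regular layers = 5995 × (7.96 + 2.94) = 65345.5 s.
Sum: 367.7 + 65345.5 = 65713.2 s → 18.25 hours.

18.25 hours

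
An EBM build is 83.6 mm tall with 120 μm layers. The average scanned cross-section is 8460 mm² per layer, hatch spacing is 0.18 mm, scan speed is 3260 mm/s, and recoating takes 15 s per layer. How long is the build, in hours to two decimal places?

Layers = ⌈83.6/0.12⌉ = 697.
Per-layer scan distance = 8460 / 0.18 = 47000 mm.
Per-layer scan time = 47000 / 3260, so 14.4172 s.
Per-layer time = 14.4172 + 15, so 29.4172 s.
697 layers × 29.4172 s/layer = 20503.7884 s, i.e. 5.70 hours.

5.70 hours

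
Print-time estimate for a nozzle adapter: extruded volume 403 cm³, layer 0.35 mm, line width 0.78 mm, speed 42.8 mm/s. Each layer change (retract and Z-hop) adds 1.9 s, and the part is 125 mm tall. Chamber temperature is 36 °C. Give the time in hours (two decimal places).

Extrusion cross-section: 0.35 × 0.78 → 0.273 mm².
Total extruded path = 403000/0.273 = 1476190.5 mm.
Print-move time = 1476190.5 / 42.8, so 34490.4 s.
Layers = ⌈125/0.35⌉ = 358.
Non-print overhead = 358 × 1.9 = 680.2 s.
Altogether 34490.4 + 680.2 = 35170.6 s, i.e. 9.77 hours.

9.77 hours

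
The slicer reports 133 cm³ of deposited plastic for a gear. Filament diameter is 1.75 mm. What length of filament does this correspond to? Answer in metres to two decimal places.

55.29 m

A = π r² = π × 0.875² = 2.4053 mm².
Length = 133 cm³ / 2.4053 mm² = 133000 / 2.4053 = 55294.56 mm = 55.29 m.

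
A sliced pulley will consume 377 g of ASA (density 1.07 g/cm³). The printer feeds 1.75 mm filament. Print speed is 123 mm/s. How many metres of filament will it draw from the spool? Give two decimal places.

Extruded volume: 377/1.07 = 352.3364 cm³ (352336.4 mm³).
A = π r² = π × 0.875² = 2.4053 mm².
Length = 352336.4 / 2.4053 = 146483.35 mm = 146.48 m.

146.48 m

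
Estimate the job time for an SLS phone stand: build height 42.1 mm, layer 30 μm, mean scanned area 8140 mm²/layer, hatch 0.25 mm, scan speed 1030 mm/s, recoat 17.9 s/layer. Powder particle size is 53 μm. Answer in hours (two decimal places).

Number of layers: 42.1 / 0.03 → 1404 (rounded up).
Scan path per layer = 8140 / 0.25, so 32560 mm.
Per-layer scan time = 32560 / 1030 = 31.6117 s.
Per-layer time = 31.6117 + 17.9, so 49.5117 s.
Build time = 1404 × 49.5117 = 69514.4268 s = 19.31 hours.

19.31 hours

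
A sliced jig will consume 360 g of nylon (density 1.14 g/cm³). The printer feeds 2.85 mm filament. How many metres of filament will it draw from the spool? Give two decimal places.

49.50 m

Volume = 360 g / 1.14 g·cm⁻³ = 315.7895 cm³ = 315789.5 mm³.
A = π r² = π × 1.425² = 6.3794 mm².
Length = 315789.5 / 6.3794 = 49501.44 mm = 49.50 m.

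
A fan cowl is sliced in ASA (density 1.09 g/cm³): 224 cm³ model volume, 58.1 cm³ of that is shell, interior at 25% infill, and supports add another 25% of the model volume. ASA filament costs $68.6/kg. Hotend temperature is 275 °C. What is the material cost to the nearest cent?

Infill region: 224 − 58.1 → 165.9 cm³.
Infill deposited = 0.25 × 165.9 = 41.475 cm³.
Support = 0.25 × 224 = 56 cm³.
Deposited volume: 58.1 + 41.475 + 56 → 155.575 cm³.
Mass = 155.575 × 1.09, so 169.57675 g.
Cost = 169.57675 g / 1000 × $68.6/kg = $11.63.

$11.63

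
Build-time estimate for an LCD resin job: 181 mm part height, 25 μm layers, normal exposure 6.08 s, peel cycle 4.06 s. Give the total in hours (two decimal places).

Number of layers: 181 / 0.025 → 7240 (rounded up).
Each layer takes = 6.08 + 4.06, so 10.14 s.
Total = 7240 × 10.14 = 73413.6 s = 20.39 hours.

20.39 hours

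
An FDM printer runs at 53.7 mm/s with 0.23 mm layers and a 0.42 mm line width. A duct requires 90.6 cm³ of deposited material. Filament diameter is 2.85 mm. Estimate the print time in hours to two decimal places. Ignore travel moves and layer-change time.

Bead cross-section = 0.23 × 0.42, so 0.0966 mm².
Path length: 90600 mm³ / 0.0966 mm² → 937888.2 mm.
Extrusion time: 937888.2 / 53.7 → 17465.3 s.
In the requested units: 17465.3 s = 4.85 hours.

4.85 hours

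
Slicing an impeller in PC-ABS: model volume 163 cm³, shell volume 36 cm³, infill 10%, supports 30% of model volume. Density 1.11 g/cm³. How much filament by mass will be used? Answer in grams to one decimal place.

108.3 g

Infill region = 163 − 36, so 127 cm³.
Deposited infill: 0.10 × 127 → 12.7 cm³.
Support = 0.30 × 163, so 48.9 cm³.
Total extruded: 36 + 12.7 + 48.9 → 97.6 cm³.
Mass = 97.6 × 1.11 = 108.336 g.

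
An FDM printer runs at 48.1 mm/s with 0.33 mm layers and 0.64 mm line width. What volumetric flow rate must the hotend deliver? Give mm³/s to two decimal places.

10.16

Bead cross-section = 0.33 × 0.64, so 0.2112 mm².
Q = v·A = 48.1 × 0.2112 = 10.16 mm³/s.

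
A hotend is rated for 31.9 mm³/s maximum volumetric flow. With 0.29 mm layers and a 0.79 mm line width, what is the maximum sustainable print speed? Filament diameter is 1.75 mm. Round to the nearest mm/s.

139 mm/s

A = 0.29 × 0.79, so 0.2291 mm².
v_max = Q/A = 31.9/0.2291 = 139.24 mm/s → 139 mm/s.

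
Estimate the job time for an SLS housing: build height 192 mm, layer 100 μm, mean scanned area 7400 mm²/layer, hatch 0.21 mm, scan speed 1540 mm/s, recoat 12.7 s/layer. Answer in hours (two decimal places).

Layer count = ceil(192 / 0.1) = 1920.
Scan path per layer = 7400 / 0.21, so 35238.1 mm.
Laser time per layer: 35238.1 / 1540 → 22.8819 s.
Layer cycle: 22.8819 + 12.7 → 35.5819 s.
Total: 1920 × 35.5819 s = 68317.248 s → 18.98 hours.

18.98 hours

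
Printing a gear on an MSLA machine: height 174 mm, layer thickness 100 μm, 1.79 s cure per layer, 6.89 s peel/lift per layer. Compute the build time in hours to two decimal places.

4.20 hours

Layers = ⌈174/0.1⌉ = 1740.
Each layer takes = 1.79 + 6.89 = 8.68 s.
Build time: 1740 × 8.68 s = 15103.2 s, i.e. 4.20 hours.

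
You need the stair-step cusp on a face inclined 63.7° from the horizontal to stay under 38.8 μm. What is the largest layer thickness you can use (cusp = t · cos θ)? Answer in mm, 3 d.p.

0.088 mm

Layer height = cusp / cos(63.7°) = 0.0388 / 0.4431 = 0.088 mm.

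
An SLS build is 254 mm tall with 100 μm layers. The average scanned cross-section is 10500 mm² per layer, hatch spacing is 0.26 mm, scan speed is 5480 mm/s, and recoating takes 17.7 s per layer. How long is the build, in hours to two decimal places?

Layers = ⌈254/0.1⌉ = 2540.
Hatch length per layer = 10500 / 0.26, so 40384.6 mm.
Per-layer scan time = 40384.6 / 5480 = 7.3695 s.
Time per layer = 7.3695 + 17.7 = 25.0695 s.
Total: 2540 × 25.0695 s = 63676.53 s → 17.69 hours.

17.69 hours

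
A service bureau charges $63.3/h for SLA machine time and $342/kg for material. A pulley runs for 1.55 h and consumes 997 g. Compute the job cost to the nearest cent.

Machine-time cost = 63.3 × 1.55 = $98.115.
Feedstock cost: 342 × 997/1000 → $340.974.
Total = 98.115 + 340.974 = 439.089 ≈ $439.09.

$439.09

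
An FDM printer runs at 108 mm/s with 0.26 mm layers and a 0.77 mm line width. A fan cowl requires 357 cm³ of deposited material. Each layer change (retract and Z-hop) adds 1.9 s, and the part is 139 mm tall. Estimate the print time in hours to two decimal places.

4.87 hours

Extrusion cross-section = 0.26 × 0.77 = 0.2002 mm².
Path length: 357000 mm³ / 0.2002 mm² → 1783216.8 mm.
Time extruding = 1783216.8 / 108 = 16511.3 s.
Layer count = ceil(139 / 0.26) = 535.
Non-print overhead: 535 × 1.9 → 1016.5 s.
Altogether 16511.3 + 1016.5 = 17527.8 s, i.e. 4.87 hours.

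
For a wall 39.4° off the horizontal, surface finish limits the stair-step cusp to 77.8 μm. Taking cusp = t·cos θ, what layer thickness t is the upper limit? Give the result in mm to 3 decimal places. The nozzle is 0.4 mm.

Layer height = cusp / cos(39.4°) = 0.0778 / 0.7727 = 0.101 mm.

0.101 mm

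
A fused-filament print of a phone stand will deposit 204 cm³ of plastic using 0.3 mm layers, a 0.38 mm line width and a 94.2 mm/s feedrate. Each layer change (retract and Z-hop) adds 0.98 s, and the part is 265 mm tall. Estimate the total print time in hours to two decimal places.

Extrusion cross-section = 0.3 × 0.38 = 0.114 mm².
Total extruded path = 204000/0.114 = 1789473.7 mm.
Extrusion time = 1789473.7 / 94.2, so 18996.5 s.
Layer count = ceil(265 / 0.3) = 884.
Layer-change overhead: 884 × 0.98 → 866.32 s.
Total = 18996.5 + 866.32 = 19862.82 s = 5.52 hours.

5.52 hours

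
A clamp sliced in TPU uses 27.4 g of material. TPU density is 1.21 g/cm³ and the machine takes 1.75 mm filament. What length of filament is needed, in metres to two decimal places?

9.41 m

Volume = 27.4 g / 1.21 g·cm⁻³ = 22.6446 cm³ = 22644.6 mm³.
A = π r² = π × 0.875² = 2.4053 mm².
Length = 22644.6 / 2.4053 = 9414.46 mm = 9.41 m.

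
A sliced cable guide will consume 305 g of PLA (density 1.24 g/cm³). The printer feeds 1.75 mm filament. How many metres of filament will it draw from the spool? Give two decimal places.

Extruded volume: 305/1.24 = 245.9677 cm³ (245967.7 mm³).
Cross-section of 1.75 mm filament: π·(1.75/2)² = 2.4053 mm².
Length = 245967.7 / 2.4053 = 102260.72 mm = 102.26 m.

102.26 m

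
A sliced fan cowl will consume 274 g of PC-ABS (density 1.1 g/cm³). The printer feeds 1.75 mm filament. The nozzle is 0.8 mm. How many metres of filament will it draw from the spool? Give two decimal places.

Extruded volume: 274/1.1 = 249.0909 cm³ (249090.9 mm³).
Cross-section of 1.75 mm filament: π·(1.75/2)² = 2.4053 mm².
Length = 249090.9 / 2.4053 = 103559.18 mm = 103.56 m.

103.56 m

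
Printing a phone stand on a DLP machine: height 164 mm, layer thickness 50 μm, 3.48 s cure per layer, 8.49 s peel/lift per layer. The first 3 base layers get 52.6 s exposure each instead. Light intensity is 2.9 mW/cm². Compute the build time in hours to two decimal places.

10.95 hours

Number of layers: 164 / 0.05 → 3280 (rounded up).
Base layers: 3 × (52.6 + 8.49) → 183.27 s.
Regular layers: 3277 × (3.48 + 8.49) → 39225.69 s.
Sum: 183.27 + 39225.69 = 39408.96 s → 10.95 hours.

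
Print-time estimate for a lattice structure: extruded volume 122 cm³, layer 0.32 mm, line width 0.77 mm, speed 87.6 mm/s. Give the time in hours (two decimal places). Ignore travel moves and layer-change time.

Line area: 0.32 × 0.77 → 0.2464 mm².
Toolpath length = 122 cm³ / 0.2464 mm² = 122000 / 0.2464 = 495129.9 mm.
Time extruding = 495129.9 / 87.6, so 5652.2 s.
That's 5652.2 s → 1.57 hours.

1.57 hours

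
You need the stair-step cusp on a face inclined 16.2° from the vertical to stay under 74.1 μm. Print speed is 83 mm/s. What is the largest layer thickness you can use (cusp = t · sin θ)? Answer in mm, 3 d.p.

0.266 mm

sin(16.2°) = 0.2790; t_max = 0.0741/0.2790 = 0.266 mm.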